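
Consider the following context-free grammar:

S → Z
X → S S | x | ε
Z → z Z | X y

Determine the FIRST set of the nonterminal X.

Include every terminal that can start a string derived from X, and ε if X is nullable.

We compute FIRST(X) using the standard algorithm.
FIRST(S) = {x, y, z}
FIRST(X) = {x, y, z, ε}
FIRST(Z) = {x, y, z}
Therefore, FIRST(X) = {x, y, z, ε}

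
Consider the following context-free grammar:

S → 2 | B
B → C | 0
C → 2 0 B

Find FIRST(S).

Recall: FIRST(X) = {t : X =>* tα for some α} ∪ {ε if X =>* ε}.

We compute FIRST(S) using the standard algorithm.
FIRST(B) = {0, 2}
FIRST(C) = {2}
FIRST(S) = {0, 2}
Therefore, FIRST(S) = {0, 2}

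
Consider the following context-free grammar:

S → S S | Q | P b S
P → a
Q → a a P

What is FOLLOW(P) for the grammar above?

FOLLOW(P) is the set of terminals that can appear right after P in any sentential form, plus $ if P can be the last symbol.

We compute FOLLOW(P) using the standard algorithm.
FOLLOW(S) starts with {$}.
FIRST(P) = {a}
FIRST(Q) = {a}
FIRST(S) = {a}
FOLLOW(P) = {$, a, b}
FOLLOW(Q) = {$, a}
FOLLOW(S) = {$, a}
Therefore, FOLLOW(P) = {$, a, b}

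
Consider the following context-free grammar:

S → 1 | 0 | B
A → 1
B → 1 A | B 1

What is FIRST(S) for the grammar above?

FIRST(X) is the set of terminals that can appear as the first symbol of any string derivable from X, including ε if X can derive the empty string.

We compute FIRST(S) using the standard algorithm.
FIRST(A) = {1}
FIRST(B) = {1}
FIRST(S) = {0, 1}
Therefore, FIRST(S) = {0, 1}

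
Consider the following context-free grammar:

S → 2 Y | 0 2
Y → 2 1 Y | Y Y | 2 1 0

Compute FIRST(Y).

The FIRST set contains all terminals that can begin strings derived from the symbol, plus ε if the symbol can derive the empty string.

We compute FIRST(Y) using the standard algorithm.
FIRST(S) = {0, 2}
FIRST(Y) = {2}
Therefore, FIRST(Y) = {2}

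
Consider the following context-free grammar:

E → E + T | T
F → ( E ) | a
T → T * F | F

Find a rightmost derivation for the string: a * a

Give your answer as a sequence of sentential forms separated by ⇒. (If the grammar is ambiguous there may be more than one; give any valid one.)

E ⇒ T ⇒ T * F ⇒ T * a ⇒ F * a ⇒ a * a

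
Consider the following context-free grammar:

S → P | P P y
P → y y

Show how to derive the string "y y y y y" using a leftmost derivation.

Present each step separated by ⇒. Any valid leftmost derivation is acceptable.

S ⇒ P P y ⇒ y y P y ⇒ y y y y y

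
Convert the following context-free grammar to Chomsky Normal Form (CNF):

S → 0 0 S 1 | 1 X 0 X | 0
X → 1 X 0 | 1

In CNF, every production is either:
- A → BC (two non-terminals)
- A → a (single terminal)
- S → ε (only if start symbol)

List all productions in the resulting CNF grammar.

T0 → 0; T1 → 1; S → 0; X → 1; S → T0 X0; X0 → T0 X1; X1 → S T1; S → T1 X2; X2 → X X3; X3 → T0 X; X → T1 X4; X4 → X T0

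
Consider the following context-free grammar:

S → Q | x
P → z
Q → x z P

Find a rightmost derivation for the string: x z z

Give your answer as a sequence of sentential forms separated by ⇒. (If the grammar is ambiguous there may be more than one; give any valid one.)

S ⇒ Q ⇒ x z P ⇒ x z z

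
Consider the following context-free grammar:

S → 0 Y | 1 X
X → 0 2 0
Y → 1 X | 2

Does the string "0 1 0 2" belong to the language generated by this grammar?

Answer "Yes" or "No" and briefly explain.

No - no valid derivation exists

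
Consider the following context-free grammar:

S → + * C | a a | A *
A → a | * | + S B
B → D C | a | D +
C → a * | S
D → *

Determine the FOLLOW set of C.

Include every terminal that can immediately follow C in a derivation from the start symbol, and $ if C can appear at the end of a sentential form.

We compute FOLLOW(C) using the standard algorithm.
FOLLOW(S) starts with {$}.
FIRST(A) = {*, +, a}
FIRST(B) = {*, a}
FIRST(C) = {*, +, a}
FIRST(D) = {*}
FIRST(S) = {*, +, a}
FOLLOW(A) = {*}
FOLLOW(B) = {*}
FOLLOW(C) = {$, *, a}
FOLLOW(D) = {*, +, a}
FOLLOW(S) = {$, *, a}
Therefore, FOLLOW(C) = {$, *, a}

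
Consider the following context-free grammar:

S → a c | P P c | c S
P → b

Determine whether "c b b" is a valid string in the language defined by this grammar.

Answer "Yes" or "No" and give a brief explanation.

No - no valid derivation exists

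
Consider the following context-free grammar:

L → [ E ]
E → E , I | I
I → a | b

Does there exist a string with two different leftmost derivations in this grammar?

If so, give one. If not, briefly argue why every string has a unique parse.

No - every string in the language has a unique leftmost derivation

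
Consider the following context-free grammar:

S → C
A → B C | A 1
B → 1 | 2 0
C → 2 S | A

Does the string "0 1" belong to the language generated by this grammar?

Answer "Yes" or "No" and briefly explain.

No - no valid derivation exists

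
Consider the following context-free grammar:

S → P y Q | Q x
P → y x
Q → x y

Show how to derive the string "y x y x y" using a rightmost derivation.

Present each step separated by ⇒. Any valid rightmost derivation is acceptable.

S ⇒ P y Q ⇒ P y x y ⇒ y x y x y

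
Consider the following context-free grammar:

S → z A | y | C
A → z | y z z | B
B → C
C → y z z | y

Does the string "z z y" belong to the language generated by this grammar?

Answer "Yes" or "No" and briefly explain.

No - no valid derivation exists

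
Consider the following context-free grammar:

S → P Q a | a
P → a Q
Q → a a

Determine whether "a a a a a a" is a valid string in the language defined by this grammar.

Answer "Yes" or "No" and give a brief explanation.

Yes - a valid derivation exists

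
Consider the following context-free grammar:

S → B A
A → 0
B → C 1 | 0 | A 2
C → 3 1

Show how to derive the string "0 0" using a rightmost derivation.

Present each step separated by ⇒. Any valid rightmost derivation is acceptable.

S ⇒ B A ⇒ B 0 ⇒ 0 0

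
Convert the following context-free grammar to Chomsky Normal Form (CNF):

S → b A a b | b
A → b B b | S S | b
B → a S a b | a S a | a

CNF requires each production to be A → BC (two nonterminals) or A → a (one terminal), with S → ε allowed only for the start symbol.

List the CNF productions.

TB → b; TA → a; S → b; A → b; B → a; S → TB X0; X0 → A X1; X1 → TA TB; A → TB X2; X2 → B TB; A → S S; B → TA X3; X3 → S X4; X4 → TA TB; B → TA X5; X5 → S TA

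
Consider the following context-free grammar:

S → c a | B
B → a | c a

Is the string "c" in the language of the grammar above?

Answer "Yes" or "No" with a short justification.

No - no valid derivation exists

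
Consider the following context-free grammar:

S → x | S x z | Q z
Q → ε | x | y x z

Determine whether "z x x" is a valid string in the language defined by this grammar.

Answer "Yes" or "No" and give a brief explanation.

No - no valid derivation exists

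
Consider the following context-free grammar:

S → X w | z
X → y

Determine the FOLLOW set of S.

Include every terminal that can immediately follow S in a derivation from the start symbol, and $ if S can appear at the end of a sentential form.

We compute FOLLOW(S) using the standard algorithm.
FOLLOW(S) starts with {$}.
FIRST(S) = {y, z}
FIRST(X) = {y}
FOLLOW(S) = {$}
FOLLOW(X) = {w}
Therefore, FOLLOW(S) = {$}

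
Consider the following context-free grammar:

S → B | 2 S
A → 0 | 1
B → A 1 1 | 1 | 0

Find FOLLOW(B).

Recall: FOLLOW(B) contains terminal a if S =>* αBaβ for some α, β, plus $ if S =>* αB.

We compute FOLLOW(B) using the standard algorithm.
FOLLOW(S) starts with {$}.
FIRST(A) = {0, 1}
FIRST(B) = {0, 1}
FIRST(S) = {0, 1, 2}
FOLLOW(A) = {1}
FOLLOW(B) = {$}
FOLLOW(S) = {$}
Therefore, FOLLOW(B) = {$}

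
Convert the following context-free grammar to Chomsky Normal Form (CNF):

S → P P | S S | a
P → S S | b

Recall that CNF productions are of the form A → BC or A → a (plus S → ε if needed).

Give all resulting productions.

S → a; P → b; S → P P; S → S S; P → S S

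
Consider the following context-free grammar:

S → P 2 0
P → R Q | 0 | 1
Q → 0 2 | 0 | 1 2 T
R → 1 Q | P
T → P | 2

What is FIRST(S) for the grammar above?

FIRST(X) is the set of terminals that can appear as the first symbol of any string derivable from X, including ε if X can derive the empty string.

We compute FIRST(S) using the standard algorithm.
FIRST(P) = {0, 1}
FIRST(Q) = {0, 1}
FIRST(R) = {0, 1}
FIRST(S) = {0, 1}
FIRST(T) = {0, 1, 2}
Therefore, FIRST(S) = {0, 1}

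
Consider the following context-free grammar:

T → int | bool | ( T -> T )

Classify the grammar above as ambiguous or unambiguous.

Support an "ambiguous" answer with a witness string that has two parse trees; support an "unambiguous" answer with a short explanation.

Unambiguous - every string in the language has a unique parse tree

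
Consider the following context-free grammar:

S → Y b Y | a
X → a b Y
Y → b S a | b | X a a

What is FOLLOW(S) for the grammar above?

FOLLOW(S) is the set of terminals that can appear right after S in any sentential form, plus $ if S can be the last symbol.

We compute FOLLOW(S) using the standard algorithm.
FOLLOW(S) starts with {$}.
FIRST(S) = {a, b}
FIRST(X) = {a}
FIRST(Y) = {a, b}
FOLLOW(S) = {$, a}
FOLLOW(X) = {a}
FOLLOW(Y) = {$, a, b}
Therefore, FOLLOW(S) = {$, a}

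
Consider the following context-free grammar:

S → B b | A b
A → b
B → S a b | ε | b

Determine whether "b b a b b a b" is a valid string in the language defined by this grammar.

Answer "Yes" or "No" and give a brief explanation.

No - no valid derivation exists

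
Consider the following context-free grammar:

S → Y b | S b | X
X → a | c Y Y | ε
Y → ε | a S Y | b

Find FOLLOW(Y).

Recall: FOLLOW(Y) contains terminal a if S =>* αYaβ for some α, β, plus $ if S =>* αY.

We compute FOLLOW(Y) using the standard algorithm.
FOLLOW(S) starts with {$}.
FIRST(S) = {a, b, c, ε}
FIRST(X) = {a, c, ε}
FIRST(Y) = {a, b, ε}
FOLLOW(S) = {$, a, b}
FOLLOW(X) = {$, a, b}
FOLLOW(Y) = {$, a, b}
Therefore, FOLLOW(Y) = {$, a, b}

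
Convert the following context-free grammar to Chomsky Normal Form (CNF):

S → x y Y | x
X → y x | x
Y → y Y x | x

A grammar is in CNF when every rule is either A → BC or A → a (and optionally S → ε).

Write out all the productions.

TX → x; TY → y; S → x; X → x; Y → x; S → TX X0; X0 → TY Y; X → TY TX; Y → TY X1; X1 → Y TX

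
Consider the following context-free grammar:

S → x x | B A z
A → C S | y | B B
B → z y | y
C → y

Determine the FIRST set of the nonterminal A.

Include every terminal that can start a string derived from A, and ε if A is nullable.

We compute FIRST(A) using the standard algorithm.
FIRST(A) = {y, z}
FIRST(B) = {y, z}
FIRST(C) = {y}
FIRST(S) = {x, y, z}
Therefore, FIRST(A) = {y, z}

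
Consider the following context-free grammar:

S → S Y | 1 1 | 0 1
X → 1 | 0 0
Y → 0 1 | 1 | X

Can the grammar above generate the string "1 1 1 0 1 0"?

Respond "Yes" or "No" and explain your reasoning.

No - no valid derivation exists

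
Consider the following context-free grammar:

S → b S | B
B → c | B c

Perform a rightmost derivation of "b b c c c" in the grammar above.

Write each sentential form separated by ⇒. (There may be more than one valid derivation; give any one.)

S ⇒ b S ⇒ b b S ⇒ b b B ⇒ b b B c ⇒ b b B c c ⇒ b b c c c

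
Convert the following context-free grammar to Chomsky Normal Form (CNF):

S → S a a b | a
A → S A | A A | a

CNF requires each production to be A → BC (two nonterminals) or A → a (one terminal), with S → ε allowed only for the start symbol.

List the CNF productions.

TA → a; TB → b; S → a; A → a; S → S X0; X0 → TA X1; X1 → TA TB; A → S A; A → A A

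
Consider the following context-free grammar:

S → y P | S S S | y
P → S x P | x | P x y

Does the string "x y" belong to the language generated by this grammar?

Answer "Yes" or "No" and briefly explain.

No - no valid derivation exists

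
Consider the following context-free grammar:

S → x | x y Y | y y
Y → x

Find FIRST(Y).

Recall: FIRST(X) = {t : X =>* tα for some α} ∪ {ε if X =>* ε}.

We compute FIRST(Y) using the standard algorithm.
FIRST(S) = {x, y}
FIRST(Y) = {x}
Therefore, FIRST(Y) = {x}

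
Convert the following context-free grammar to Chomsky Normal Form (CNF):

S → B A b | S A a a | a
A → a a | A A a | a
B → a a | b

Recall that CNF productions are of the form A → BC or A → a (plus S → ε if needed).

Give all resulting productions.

TB → b; TA → a; S → a; A → a; B → b; S → B X0; X0 → A TB; S → S X1; X1 → A X2; X2 → TA TA; A → TA TA; A → A X3; X3 → A TA; B → TA TA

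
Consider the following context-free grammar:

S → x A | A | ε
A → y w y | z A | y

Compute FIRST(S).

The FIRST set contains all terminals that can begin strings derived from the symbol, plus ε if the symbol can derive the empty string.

We compute FIRST(S) using the standard algorithm.
FIRST(A) = {y, z}
FIRST(S) = {x, y, z, ε}
Therefore, FIRST(S) = {x, y, z, ε}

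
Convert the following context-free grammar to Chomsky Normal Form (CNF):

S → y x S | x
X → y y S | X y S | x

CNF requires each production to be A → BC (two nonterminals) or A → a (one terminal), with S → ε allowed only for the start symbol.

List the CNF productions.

TY → y; TX → x; S → x; X → x; S → TY X0; X0 → TX S; X → TY X1; X1 → TY S; X → X X2; X2 → TY S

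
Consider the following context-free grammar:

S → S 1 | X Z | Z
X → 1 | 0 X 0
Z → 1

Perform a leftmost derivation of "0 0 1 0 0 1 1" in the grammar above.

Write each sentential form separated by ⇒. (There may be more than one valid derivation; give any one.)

S ⇒ S 1 ⇒ X Z 1 ⇒ 0 X 0 Z 1 ⇒ 0 0 X 0 0 Z 1 ⇒ 0 0 1 0 0 Z 1 ⇒ 0 0 1 0 0 1 1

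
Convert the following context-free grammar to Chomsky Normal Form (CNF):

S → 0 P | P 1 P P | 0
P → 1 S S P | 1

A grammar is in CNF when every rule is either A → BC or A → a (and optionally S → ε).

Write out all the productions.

T0 → 0; T1 → 1; S → 0; P → 1; S → T0 P; S → P X0; X0 → T1 X1; X1 → P P; P → T1 X2; X2 → S X3; X3 → S P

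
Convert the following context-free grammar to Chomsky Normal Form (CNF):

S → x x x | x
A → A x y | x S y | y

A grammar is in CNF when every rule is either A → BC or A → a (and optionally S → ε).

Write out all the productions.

TX → x; S → x; TY → y; A → y; S → TX X0; X0 → TX TX; A → A X1; X1 → TX TY; A → TX X2; X2 → S TY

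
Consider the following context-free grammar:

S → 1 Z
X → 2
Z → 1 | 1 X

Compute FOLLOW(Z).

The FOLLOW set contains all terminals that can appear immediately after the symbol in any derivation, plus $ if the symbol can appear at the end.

We compute FOLLOW(Z) using the standard algorithm.
FOLLOW(S) starts with {$}.
FIRST(S) = {1}
FIRST(X) = {2}
FIRST(Z) = {1}
FOLLOW(S) = {$}
FOLLOW(X) = {$}
FOLLOW(Z) = {$}
Therefore, FOLLOW(Z) = {$}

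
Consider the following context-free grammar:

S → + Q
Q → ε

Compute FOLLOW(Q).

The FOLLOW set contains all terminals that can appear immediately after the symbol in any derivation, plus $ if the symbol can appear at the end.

We compute FOLLOW(Q) using the standard algorithm.
FOLLOW(S) starts with {$}.
FIRST(Q) = {ε}
FIRST(S) = {+}
FOLLOW(Q) = {$}
FOLLOW(S) = {$}
Therefore, FOLLOW(Q) = {$}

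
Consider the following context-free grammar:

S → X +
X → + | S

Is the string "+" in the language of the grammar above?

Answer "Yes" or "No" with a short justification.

No - no valid derivation exists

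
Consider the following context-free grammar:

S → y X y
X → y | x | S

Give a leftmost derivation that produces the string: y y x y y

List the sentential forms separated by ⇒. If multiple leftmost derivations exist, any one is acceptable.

S ⇒ y X y ⇒ y S y ⇒ y y X y y ⇒ y y x y y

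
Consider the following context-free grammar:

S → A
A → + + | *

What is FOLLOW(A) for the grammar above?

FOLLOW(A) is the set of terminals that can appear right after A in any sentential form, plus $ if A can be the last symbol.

We compute FOLLOW(A) using the standard algorithm.
FOLLOW(S) starts with {$}.
FIRST(A) = {*, +}
FIRST(S) = {*, +}
FOLLOW(A) = {$}
FOLLOW(S) = {$}
Therefore, FOLLOW(A) = {$}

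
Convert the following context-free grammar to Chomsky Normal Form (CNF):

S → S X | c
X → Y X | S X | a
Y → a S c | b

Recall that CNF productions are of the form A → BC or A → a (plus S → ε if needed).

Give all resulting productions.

S → c; X → a; TA → a; TC → c; Y → b; S → S X; X → Y X; X → S X; Y → TA X0; X0 → S TC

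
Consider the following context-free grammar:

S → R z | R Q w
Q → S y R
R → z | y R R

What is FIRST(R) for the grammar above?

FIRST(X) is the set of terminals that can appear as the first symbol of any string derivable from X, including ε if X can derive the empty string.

We compute FIRST(R) using the standard algorithm.
FIRST(Q) = {y, z}
FIRST(R) = {y, z}
FIRST(S) = {y, z}
Therefore, FIRST(R) = {y, z}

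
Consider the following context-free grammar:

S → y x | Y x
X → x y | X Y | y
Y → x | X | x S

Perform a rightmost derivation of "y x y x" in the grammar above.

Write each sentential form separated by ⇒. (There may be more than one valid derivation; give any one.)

S ⇒ Y x ⇒ X x ⇒ X Y x ⇒ X X x ⇒ X x y x ⇒ y x y x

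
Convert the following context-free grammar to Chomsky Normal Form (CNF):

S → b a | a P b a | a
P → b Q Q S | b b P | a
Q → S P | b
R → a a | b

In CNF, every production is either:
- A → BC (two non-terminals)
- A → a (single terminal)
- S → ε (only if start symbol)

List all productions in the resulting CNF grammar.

TB → b; TA → a; S → a; P → a; Q → b; R → b; S → TB TA; S → TA X0; X0 → P X1; X1 → TB TA; P → TB X2; X2 → Q X3; X3 → Q S; P → TB X4; X4 → TB P; Q → S P; R → TA TA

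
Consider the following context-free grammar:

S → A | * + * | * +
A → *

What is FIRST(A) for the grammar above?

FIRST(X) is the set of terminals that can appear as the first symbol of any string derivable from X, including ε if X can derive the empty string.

We compute FIRST(A) using the standard algorithm.
FIRST(A) = {*}
FIRST(S) = {*}
Therefore, FIRST(A) = {*}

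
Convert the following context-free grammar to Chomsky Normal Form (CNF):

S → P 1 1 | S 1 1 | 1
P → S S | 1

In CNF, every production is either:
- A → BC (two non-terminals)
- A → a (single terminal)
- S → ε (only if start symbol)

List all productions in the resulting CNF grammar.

T1 → 1; S → 1; P → 1; S → P X0; X0 → T1 T1; S → S X1; X1 → T1 T1; P → S S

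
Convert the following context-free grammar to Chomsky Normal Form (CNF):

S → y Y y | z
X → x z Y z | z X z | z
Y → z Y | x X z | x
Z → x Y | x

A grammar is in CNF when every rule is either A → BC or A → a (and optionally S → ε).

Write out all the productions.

TY → y; S → z; TX → x; TZ → z; X → z; Y → x; Z → x; S → TY X0; X0 → Y TY; X → TX X1; X1 → TZ X2; X2 → Y TZ; X → TZ X3; X3 → X TZ; Y → TZ Y; Y → TX X4; X4 → X TZ; Z → TX Y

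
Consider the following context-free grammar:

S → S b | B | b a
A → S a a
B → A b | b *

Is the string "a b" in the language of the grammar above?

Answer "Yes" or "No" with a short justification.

No - no valid derivation exists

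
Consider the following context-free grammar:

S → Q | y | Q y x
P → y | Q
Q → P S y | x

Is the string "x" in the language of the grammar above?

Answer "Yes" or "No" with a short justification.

Yes - a valid derivation exists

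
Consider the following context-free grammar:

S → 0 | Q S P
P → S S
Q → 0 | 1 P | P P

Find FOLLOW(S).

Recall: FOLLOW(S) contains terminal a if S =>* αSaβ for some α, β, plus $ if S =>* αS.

We compute FOLLOW(S) using the standard algorithm.
FOLLOW(S) starts with {$}.
FIRST(P) = {0, 1}
FIRST(Q) = {0, 1}
FIRST(S) = {0, 1}
FOLLOW(P) = {$, 0, 1}
FOLLOW(Q) = {0, 1}
FOLLOW(S) = {$, 0, 1}
Therefore, FOLLOW(S) = {$, 0, 1}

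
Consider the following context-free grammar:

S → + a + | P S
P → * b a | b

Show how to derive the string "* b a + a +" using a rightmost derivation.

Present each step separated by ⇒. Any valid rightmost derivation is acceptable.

S ⇒ P S ⇒ P + a + ⇒ * b a + a +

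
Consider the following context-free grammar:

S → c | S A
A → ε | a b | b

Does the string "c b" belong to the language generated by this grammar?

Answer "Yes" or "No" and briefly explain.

Yes - a valid derivation exists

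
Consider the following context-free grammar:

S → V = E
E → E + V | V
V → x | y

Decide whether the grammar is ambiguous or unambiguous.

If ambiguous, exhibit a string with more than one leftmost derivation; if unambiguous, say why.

Unambiguous - every string in the language has a unique leftmost derivation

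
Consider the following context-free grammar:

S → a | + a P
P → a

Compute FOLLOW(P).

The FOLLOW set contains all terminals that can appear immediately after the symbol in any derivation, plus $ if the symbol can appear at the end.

We compute FOLLOW(P) using the standard algorithm.
FOLLOW(S) starts with {$}.
FIRST(P) = {a}
FIRST(S) = {+, a}
FOLLOW(P) = {$}
FOLLOW(S) = {$}
Therefore, FOLLOW(P) = {$}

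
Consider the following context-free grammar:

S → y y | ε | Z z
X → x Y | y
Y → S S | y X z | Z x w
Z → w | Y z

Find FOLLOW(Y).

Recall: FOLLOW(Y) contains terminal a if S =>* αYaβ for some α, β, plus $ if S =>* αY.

We compute FOLLOW(Y) using the standard algorithm.
FOLLOW(S) starts with {$}.
FIRST(S) = {w, y, z, ε}
FIRST(X) = {x, y}
FIRST(Y) = {w, y, z, ε}
FIRST(Z) = {w, y, z}
FOLLOW(S) = {$, w, y, z}
FOLLOW(X) = {z}
FOLLOW(Y) = {z}
FOLLOW(Z) = {x, z}
Therefore, FOLLOW(Y) = {z}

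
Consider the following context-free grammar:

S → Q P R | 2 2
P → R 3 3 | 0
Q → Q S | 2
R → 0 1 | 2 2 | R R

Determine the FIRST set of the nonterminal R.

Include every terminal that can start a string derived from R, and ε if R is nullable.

We compute FIRST(R) using the standard algorithm.
FIRST(P) = {0, 2}
FIRST(Q) = {2}
FIRST(R) = {0, 2}
FIRST(S) = {2}
Therefore, FIRST(R) = {0, 2}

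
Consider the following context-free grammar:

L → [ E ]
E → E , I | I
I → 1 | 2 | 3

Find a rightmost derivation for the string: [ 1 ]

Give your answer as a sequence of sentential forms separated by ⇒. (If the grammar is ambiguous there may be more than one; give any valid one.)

L ⇒ [ E ] ⇒ [ I ] ⇒ [ 1 ]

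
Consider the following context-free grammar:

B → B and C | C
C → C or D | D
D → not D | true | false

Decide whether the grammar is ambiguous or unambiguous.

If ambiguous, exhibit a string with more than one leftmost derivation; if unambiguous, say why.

Unambiguous - every string in the language has a unique leftmost derivation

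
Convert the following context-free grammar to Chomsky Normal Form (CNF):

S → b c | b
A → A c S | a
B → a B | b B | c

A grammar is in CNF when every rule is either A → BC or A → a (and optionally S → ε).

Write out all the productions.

TB → b; TC → c; S → b; A → a; TA → a; B → c; S → TB TC; A → A X0; X0 → TC S; B → TA B; B → TB B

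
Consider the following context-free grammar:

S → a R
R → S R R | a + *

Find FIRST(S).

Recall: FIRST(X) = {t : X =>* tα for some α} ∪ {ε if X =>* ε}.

We compute FIRST(S) using the standard algorithm.
FIRST(R) = {a}
FIRST(S) = {a}
Therefore, FIRST(S) = {a}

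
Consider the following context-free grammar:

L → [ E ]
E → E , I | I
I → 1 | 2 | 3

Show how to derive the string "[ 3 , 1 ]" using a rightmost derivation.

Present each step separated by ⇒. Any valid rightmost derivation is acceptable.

L ⇒ [ E ] ⇒ [ E , I ] ⇒ [ E , 1 ] ⇒ [ I , 1 ] ⇒ [ 3 , 1 ]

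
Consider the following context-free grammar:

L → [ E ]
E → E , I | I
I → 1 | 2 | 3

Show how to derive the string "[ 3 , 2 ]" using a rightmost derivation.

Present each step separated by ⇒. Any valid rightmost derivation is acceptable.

L ⇒ [ E ] ⇒ [ E , I ] ⇒ [ E , 2 ] ⇒ [ I , 2 ] ⇒ [ 3 , 2 ]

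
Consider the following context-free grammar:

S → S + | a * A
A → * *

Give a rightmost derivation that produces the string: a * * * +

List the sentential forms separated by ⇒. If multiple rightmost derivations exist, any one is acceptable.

S ⇒ S + ⇒ a * A + ⇒ a * * * +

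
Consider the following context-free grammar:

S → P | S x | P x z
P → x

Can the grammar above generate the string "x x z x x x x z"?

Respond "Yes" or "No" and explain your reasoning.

No - no valid derivation exists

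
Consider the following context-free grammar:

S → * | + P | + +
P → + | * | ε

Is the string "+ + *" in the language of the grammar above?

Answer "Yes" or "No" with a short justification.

No - no valid derivation exists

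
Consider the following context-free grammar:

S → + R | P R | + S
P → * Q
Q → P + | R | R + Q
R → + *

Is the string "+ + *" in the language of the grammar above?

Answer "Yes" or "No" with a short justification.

Yes - a valid derivation exists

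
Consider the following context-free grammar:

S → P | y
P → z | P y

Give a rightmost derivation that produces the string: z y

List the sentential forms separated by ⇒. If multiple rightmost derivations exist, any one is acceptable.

S ⇒ P ⇒ P y ⇒ z y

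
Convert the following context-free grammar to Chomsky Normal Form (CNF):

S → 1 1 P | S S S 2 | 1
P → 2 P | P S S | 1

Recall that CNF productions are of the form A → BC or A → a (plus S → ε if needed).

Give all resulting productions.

T1 → 1; T2 → 2; S → 1; P → 1; S → T1 X0; X0 → T1 P; S → S X1; X1 → S X2; X2 → S T2; P → T2 P; P → P X3; X3 → S S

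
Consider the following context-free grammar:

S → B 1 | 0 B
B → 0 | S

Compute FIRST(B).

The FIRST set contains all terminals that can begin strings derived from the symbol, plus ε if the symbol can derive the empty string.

We compute FIRST(B) using the standard algorithm.
FIRST(B) = {0}
FIRST(S) = {0}
Therefore, FIRST(B) = {0}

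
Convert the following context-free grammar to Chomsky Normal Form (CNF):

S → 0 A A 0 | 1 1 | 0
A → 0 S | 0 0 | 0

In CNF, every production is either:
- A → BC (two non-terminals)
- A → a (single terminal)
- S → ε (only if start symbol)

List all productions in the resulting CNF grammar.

T0 → 0; T1 → 1; S → 0; A → 0; S → T0 X0; X0 → A X1; X1 → A T0; S → T1 T1; A → T0 S; A → T0 T0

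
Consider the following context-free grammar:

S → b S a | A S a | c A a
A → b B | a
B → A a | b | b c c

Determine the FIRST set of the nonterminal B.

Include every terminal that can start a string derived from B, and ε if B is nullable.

We compute FIRST(B) using the standard algorithm.
FIRST(A) = {a, b}
FIRST(B) = {a, b}
FIRST(S) = {a, b, c}
Therefore, FIRST(B) = {a, b}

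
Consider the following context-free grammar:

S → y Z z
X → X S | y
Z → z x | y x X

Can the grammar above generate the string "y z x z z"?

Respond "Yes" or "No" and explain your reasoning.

No - no valid derivation exists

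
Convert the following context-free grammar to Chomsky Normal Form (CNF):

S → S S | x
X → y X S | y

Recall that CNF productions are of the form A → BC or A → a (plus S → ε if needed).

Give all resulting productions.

S → x; TY → y; X → y; S → S S; X → TY X0; X0 → X S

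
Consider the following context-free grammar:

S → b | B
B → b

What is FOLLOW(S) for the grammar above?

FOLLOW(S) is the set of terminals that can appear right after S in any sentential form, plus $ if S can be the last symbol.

We compute FOLLOW(S) using the standard algorithm.
FOLLOW(S) starts with {$}.
FIRST(B) = {b}
FIRST(S) = {b}
FOLLOW(B) = {$}
FOLLOW(S) = {$}
Therefore, FOLLOW(S) = {$}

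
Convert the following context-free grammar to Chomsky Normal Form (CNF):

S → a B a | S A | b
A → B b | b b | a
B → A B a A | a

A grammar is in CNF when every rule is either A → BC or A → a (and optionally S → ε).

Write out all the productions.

TA → a; S → b; TB → b; A → a; B → a; S → TA X0; X0 → B TA; S → S A; A → B TB; A → TB TB; B → A X1; X1 → B X2; X2 → TA A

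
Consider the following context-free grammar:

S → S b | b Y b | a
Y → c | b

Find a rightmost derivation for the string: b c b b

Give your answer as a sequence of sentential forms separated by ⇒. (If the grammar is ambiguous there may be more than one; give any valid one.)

S ⇒ S b ⇒ b Y b b ⇒ b c b b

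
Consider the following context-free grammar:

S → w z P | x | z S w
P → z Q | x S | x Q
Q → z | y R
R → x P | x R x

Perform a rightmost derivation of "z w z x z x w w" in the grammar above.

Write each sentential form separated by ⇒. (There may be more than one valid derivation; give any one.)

S ⇒ z S w ⇒ z w z P w ⇒ z w z x S w ⇒ z w z x z S w w ⇒ z w z x z x w w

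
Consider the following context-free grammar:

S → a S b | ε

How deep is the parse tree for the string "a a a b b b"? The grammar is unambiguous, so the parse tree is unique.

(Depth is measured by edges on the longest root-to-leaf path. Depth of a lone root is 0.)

4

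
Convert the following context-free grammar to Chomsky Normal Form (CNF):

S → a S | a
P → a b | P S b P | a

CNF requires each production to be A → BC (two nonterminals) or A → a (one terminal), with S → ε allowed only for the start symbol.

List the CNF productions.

TA → a; S → a; TB → b; P → a; S → TA S; P → TA TB; P → P X0; X0 → S X1; X1 → TB P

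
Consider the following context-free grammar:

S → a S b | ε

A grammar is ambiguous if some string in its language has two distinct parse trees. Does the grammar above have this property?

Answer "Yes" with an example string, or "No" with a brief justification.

No - the grammar is unambiguous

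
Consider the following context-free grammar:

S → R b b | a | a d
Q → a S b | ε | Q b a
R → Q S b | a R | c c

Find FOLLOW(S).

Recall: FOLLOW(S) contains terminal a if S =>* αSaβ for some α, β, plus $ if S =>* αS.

We compute FOLLOW(S) using the standard algorithm.
FOLLOW(S) starts with {$}.
FIRST(Q) = {a, b, ε}
FIRST(R) = {a, b, c}
FIRST(S) = {a, b, c}
FOLLOW(Q) = {a, b, c}
FOLLOW(R) = {b}
FOLLOW(S) = {$, b}
Therefore, FOLLOW(S) = {$, b}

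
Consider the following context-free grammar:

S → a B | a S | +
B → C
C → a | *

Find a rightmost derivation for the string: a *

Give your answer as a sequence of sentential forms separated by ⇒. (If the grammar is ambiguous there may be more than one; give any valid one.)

S ⇒ a B ⇒ a C ⇒ a *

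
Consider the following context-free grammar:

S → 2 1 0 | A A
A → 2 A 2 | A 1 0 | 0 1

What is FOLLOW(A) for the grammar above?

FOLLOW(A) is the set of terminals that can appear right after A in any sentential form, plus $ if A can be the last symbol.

We compute FOLLOW(A) using the standard algorithm.
FOLLOW(S) starts with {$}.
FIRST(A) = {0, 2}
FIRST(S) = {0, 2}
FOLLOW(A) = {$, 0, 1, 2}
FOLLOW(S) = {$}
Therefore, FOLLOW(A) = {$, 0, 1, 2}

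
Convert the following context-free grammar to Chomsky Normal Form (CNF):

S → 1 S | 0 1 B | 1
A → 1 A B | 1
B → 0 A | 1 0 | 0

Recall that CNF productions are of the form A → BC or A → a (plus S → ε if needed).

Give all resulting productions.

T1 → 1; T0 → 0; S → 1; A → 1; B → 0; S → T1 S; S → T0 X0; X0 → T1 B; A → T1 X1; X1 → A B; B → T0 A; B → T1 T0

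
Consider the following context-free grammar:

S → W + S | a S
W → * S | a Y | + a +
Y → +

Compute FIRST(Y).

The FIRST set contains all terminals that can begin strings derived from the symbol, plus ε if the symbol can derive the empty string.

We compute FIRST(Y) using the standard algorithm.
FIRST(S) = {*, +, a}
FIRST(W) = {*, +, a}
FIRST(Y) = {+}
Therefore, FIRST(Y) = {+}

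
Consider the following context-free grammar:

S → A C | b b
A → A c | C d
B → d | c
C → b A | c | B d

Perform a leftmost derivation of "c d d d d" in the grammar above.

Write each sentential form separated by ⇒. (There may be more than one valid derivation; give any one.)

S ⇒ A C ⇒ C d C ⇒ B d d C ⇒ c d d C ⇒ c d d B d ⇒ c d d d d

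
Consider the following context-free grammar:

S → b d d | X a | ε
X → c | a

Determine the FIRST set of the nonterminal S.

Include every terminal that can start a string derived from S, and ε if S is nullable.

We compute FIRST(S) using the standard algorithm.
FIRST(S) = {a, b, c, ε}
FIRST(X) = {a, c}
Therefore, FIRST(S) = {a, b, c, ε}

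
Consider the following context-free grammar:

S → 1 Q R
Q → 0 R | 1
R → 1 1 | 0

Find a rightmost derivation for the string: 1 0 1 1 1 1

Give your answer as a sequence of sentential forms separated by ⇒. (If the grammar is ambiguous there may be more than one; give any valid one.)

S ⇒ 1 Q R ⇒ 1 Q 1 1 ⇒ 1 0 R 1 1 ⇒ 1 0 1 1 1 1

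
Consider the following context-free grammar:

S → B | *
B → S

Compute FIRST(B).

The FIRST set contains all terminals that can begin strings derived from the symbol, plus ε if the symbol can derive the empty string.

We compute FIRST(B) using the standard algorithm.
FIRST(B) = {*}
FIRST(S) = {*}
Therefore, FIRST(B) = {*}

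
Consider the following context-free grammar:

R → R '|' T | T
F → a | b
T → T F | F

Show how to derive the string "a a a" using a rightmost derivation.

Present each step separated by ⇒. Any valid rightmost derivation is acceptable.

R ⇒ T ⇒ T F ⇒ T a ⇒ T F a ⇒ T a a ⇒ F a a ⇒ a a a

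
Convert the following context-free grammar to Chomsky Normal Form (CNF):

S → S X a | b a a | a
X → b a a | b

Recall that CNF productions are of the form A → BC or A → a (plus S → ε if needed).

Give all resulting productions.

TA → a; TB → b; S → a; X → b; S → S X0; X0 → X TA; S → TB X1; X1 → TA TA; X → TB X2; X2 → TA TA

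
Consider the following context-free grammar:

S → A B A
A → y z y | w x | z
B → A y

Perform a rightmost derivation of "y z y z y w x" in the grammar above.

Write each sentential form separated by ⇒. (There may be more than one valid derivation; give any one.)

S ⇒ A B A ⇒ A B w x ⇒ A A y w x ⇒ A z y w x ⇒ y z y z y w x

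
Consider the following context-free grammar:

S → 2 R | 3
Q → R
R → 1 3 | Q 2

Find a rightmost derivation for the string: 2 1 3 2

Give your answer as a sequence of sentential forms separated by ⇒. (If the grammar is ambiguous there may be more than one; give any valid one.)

S ⇒ 2 R ⇒ 2 Q 2 ⇒ 2 R 2 ⇒ 2 1 3 2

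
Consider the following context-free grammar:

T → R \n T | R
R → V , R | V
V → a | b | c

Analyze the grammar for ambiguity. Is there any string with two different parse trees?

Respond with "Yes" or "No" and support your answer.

No - the grammar is unambiguous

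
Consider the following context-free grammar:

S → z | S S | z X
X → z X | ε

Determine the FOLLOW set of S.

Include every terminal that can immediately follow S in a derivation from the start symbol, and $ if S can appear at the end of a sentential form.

We compute FOLLOW(S) using the standard algorithm.
FOLLOW(S) starts with {$}.
FIRST(S) = {z}
FIRST(X) = {z, ε}
FOLLOW(S) = {$, z}
FOLLOW(X) = {$, z}
Therefore, FOLLOW(S) = {$, z}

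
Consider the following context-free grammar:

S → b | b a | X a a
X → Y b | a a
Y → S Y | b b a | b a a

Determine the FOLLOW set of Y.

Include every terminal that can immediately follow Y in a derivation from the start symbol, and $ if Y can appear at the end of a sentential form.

We compute FOLLOW(Y) using the standard algorithm.
FOLLOW(S) starts with {$}.
FIRST(S) = {a, b}
FIRST(X) = {a, b}
FIRST(Y) = {a, b}
FOLLOW(S) = {$, a, b}
FOLLOW(X) = {a}
FOLLOW(Y) = {b}
Therefore, FOLLOW(Y) = {b}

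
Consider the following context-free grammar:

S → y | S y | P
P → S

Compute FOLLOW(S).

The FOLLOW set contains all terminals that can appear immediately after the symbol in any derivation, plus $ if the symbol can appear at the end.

We compute FOLLOW(S) using the standard algorithm.
FOLLOW(S) starts with {$}.
FIRST(P) = {y}
FIRST(S) = {y}
FOLLOW(P) = {$, y}
FOLLOW(S) = {$, y}
Therefore, FOLLOW(S) = {$, y}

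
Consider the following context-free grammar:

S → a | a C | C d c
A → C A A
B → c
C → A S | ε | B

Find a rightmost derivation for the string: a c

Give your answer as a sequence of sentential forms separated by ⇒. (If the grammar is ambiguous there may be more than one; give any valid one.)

S ⇒ a C ⇒ a B ⇒ a c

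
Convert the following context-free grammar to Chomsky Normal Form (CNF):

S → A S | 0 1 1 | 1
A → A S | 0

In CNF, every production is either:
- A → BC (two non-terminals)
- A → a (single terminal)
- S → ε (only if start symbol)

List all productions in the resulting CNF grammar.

T0 → 0; T1 → 1; S → 1; A → 0; S → A S; S → T0 X0; X0 → T1 T1; A → A S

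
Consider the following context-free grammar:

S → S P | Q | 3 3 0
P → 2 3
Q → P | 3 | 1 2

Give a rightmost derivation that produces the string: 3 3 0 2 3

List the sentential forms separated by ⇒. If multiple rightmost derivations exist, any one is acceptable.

S ⇒ S P ⇒ S 2 3 ⇒ 3 3 0 2 3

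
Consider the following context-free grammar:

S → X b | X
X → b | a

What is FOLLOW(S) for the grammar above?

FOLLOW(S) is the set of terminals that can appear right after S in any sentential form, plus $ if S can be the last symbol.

We compute FOLLOW(S) using the standard algorithm.
FOLLOW(S) starts with {$}.
FIRST(S) = {a, b}
FIRST(X) = {a, b}
FOLLOW(S) = {$}
FOLLOW(X) = {$, b}
Therefore, FOLLOW(S) = {$}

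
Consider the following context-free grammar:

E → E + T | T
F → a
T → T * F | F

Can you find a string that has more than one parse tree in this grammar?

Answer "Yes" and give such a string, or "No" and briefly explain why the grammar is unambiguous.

No - the grammar is unambiguous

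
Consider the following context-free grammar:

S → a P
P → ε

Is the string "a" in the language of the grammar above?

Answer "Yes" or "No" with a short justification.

Yes - a valid derivation exists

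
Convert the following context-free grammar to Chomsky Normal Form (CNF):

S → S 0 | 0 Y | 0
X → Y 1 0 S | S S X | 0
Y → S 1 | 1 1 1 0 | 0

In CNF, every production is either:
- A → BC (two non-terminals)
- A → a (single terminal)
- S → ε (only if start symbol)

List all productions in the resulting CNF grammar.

T0 → 0; S → 0; T1 → 1; X → 0; Y → 0; S → S T0; S → T0 Y; X → Y X0; X0 → T1 X1; X1 → T0 S; X → S X2; X2 → S X; Y → S T1; Y → T1 X3; X3 → T1 X4; X4 → T1 T0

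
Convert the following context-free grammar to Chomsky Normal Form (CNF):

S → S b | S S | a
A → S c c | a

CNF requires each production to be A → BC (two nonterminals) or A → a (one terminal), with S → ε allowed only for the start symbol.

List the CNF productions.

TB → b; S → a; TC → c; A → a; S → S TB; S → S S; A → S X0; X0 → TC TC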